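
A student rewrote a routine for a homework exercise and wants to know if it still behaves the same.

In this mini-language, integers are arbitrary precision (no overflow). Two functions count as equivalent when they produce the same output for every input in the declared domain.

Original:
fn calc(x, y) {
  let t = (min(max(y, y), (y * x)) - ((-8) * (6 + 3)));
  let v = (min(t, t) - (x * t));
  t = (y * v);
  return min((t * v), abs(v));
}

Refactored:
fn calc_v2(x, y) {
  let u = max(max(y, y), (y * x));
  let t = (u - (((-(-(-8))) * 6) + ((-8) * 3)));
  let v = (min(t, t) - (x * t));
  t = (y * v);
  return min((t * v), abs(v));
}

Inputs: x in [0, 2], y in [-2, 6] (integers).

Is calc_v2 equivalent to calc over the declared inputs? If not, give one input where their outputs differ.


Run the pair on x=0, y=-2.
calc: t := 70 | v := 70 | t := -140 | result -9800
calc_v2: u := 0 | t := 72 | v := 72 | t := -144 | result -10368
-9800 and -10368 differ, so these are not the same function on this domain.
verdict: not equivalent; witness: x=0, y=-2


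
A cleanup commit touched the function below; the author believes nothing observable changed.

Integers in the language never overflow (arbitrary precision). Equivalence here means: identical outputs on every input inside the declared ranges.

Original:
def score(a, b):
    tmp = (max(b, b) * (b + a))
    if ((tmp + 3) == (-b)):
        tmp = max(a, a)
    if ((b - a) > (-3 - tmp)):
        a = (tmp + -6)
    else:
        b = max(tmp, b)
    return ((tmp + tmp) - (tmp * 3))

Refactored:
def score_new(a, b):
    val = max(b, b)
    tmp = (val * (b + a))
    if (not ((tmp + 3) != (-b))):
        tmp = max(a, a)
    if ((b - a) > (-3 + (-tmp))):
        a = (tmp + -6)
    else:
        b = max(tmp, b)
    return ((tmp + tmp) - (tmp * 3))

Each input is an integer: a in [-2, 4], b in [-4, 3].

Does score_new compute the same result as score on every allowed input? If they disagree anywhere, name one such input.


Equivalent — the differences include comparison usage differs, and arithmetic usage differs, and boolean connective usage differs, and local variable names differ, and statement counts differ, yet no declared input distinguishes the two.
Spot check at a=1, b=-4 — score: tmp becomes 12; next ((tmp + 3) == (-b)) evaluates to false; next ((b - a) > (-3 - tmp)) evaluates to true; next a becomes 6; next final value -12. score_new: val becomes -4; next tmp becomes 12; next (not ((tmp + 3) != (-b))) evaluates to false; next ((b - a) > (-3 + (-tmp))) evaluates to true; next a becomes 6; next final value -12. Both give -12.
Checked all 56 inputs in the declared domain: the outputs agree on every one.
verdict: equivalent


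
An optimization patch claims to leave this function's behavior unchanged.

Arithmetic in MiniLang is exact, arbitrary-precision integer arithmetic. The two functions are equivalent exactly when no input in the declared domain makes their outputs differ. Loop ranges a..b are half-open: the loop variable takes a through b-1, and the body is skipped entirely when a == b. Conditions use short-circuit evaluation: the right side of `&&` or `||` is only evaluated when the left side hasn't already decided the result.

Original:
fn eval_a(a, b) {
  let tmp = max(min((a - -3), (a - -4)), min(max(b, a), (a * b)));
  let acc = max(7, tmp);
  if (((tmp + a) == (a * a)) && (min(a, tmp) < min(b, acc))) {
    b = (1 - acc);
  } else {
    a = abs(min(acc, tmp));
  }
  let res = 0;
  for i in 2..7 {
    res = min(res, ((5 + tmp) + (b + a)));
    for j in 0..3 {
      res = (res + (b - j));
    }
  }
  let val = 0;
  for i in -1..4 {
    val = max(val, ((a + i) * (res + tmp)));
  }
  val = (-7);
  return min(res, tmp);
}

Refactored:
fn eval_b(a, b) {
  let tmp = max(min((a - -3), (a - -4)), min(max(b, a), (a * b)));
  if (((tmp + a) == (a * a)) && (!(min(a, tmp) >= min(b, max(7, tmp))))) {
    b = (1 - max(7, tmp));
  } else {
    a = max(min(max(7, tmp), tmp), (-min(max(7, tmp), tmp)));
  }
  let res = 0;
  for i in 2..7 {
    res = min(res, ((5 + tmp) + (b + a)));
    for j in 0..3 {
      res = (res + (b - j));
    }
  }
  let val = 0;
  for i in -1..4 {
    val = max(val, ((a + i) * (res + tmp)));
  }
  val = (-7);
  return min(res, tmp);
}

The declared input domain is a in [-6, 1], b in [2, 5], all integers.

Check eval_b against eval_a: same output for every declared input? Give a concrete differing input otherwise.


Behavior is preserved: although comparison usage differs; statement counts differ; constant usage differs; local variable names differ; min/max/abs usage differs; boolean connective usage differs, the outputs never diverge.
Spot check at a=-4, b=5 — eval_a: tmp=-1, then acc=7, then (((tmp + a) == (a * a)) && (min(a, tmp) < min(b, acc))) is false, then a=1, then res=0, then (i=2), then res=0, then (j=0), then res=5, then (j=1), then res=9, then (j=2), then res=12, then (i=3), then res=10, then (j=0), then res=15, then (j=1), then res=19, then (j=2), then res=22, then (i=4), then res=10, then (j=0), then res=15, then (j=1), then res=19, then (j=2), then res=22, then (i=5), then res=10, then (j=0), then res=15, then (j=1), then res=19, then (j=2), then res=22, then (i=6), then res=10, then (j=0), then res=15, then (j=1), then res=19, then (j=2), then res=22, then val=0, then (i=-1), then val=0, then (i=0), then val=21, then (i=1), then val=42, then (i=2), then val=63, then (i=3), then val=84, then val=-7, then returns -1. eval_b: tmp=-1, then (((tmp + a) == (a * a)) && (!(min(a, tmp) >= min(b, max(7, tmp))))) is false, then a=1, then res=0, then (i=2), then res=0, then (j=0), then res=5, then (j=1), then res=9, then (j=2), then res=12, then (i=3), then res=10, then (j=0), then res=15, then (j=1), then res=19, then (j=2), then res=22, then (i=4), then res=10, then (j=0), then res=15, then (j=1), then res=19, then (j=2), then res=22, then (i=5), then res=10, then (j=0), then res=15, then (j=1), then res=19, then (j=2), then res=22, then (i=6), then res=10, then (j=0), then res=15, then (j=1), then res=19, then (j=2), then res=22, then val=0, then (i=-1), then val=0, then (i=0), then val=21, then (i=1), then val=42, then (i=2), then val=63, then (i=3), then val=84, then val=-7, then returns -1. Both give -1.
Every one of the 32 inputs gives matching results.
verdict: equivalent


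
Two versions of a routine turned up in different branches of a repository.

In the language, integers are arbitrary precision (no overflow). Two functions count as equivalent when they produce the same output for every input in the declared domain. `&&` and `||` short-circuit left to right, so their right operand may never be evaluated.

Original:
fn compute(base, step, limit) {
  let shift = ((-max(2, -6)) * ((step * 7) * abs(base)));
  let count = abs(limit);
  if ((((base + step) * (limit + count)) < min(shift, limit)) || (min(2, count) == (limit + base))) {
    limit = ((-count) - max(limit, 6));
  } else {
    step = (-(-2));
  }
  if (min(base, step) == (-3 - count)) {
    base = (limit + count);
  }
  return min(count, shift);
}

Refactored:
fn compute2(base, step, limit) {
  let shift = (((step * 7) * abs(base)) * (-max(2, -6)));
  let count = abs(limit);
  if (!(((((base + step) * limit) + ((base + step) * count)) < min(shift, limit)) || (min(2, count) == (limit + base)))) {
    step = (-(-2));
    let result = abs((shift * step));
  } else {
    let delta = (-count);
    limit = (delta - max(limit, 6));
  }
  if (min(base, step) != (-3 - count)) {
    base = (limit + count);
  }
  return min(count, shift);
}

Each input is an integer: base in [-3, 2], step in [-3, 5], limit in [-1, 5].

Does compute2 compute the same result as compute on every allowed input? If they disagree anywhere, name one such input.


Equivalent. The one real change (`(min(base, step) == (-3 - count))` became `(min(base, step) != (-3 - count))`) has no effect anywhere in the declared ranges.
Sweeping the whole domain (378 inputs) finds no disagreement.
Tracing base=-2, step=1, limit=3: compute: shift = -28; count = 3; ((((base + step) * (limit + count)) < min(shift, limit)) || (min(2, count) == (limit + base))) -> false; step = 2; (min(base, step) == (-3 - count)) -> false; return -28 | compute2: shift = -28; count = 3; (!(((((base + step) * limit) + ((base + step) * count)) < min(shift, limit)) || (min(2, count) == (limit + base)))) -> true; step = 2; result = 56; (min(base, step) != (-3 - count)) -> true; base = 6; return -28 — matching result -28.
verdict: equivalent


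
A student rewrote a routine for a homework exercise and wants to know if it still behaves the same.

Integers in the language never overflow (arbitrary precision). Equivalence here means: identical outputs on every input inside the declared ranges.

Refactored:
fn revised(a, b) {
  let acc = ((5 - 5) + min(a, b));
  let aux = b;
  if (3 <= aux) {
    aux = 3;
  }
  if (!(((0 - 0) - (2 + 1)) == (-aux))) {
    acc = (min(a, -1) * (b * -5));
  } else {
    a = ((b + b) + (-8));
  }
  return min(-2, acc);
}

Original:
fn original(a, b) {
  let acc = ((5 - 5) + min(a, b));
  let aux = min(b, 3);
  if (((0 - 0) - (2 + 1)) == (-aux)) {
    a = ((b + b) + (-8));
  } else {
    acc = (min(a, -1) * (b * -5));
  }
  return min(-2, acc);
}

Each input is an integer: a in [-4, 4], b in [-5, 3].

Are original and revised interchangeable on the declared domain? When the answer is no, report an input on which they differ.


Equivalent. The suspicious-looking change has no observable effect anywhere in the declared ranges.
Across all 81 domain points the two functions coincide.
Spot check at a=-2, b=1 — original: acc=-2, then aux=1, then (((0 - 0) - (2 + 1)) == (-aux)) is false, then acc=10, then returns -2. revised: acc=-2, then aux=1, then (3 <= aux) is false, then (!(((0 - 0) - (2 + 1)) == (-aux))) is true, then acc=10, then returns -2. Both give -2.
verdict: equivalent


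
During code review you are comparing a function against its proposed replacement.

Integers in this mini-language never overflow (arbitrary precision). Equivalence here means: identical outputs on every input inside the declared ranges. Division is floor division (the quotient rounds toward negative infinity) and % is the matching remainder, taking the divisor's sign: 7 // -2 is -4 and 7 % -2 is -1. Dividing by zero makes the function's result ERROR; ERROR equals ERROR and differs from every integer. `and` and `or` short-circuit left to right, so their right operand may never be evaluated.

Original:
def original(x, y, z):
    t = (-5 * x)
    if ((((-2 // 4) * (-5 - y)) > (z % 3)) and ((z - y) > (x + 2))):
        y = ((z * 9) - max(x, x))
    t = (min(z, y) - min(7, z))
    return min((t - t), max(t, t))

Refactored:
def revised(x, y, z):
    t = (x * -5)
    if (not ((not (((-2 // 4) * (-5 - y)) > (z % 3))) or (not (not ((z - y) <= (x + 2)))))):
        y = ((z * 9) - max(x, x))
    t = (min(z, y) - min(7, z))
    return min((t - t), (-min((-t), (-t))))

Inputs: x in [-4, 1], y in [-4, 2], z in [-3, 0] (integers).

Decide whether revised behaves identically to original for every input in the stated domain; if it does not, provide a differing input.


Behavior is preserved: although comparison usage differs; also boolean connective usage differs; also min/max/abs usage differs, the outputs never diverge.
Spot check at x=-1, y=2, z=-2 — original: t = 5; ((((-2 // 4) * (-5 - y)) > (z % 3)) and ((z - y) > (x + 2))) -> false; t = 0; return 0. revised: t = 5; (not ((not (((-2 // 4) * (-5 - y)) > (z % 3))) or (not (not ((z - y) <= (x + 2)))))) -> false; t = 0; return 0. Both give 0.
Across all 168 domain points the two functions coincide.
verdict: equivalent


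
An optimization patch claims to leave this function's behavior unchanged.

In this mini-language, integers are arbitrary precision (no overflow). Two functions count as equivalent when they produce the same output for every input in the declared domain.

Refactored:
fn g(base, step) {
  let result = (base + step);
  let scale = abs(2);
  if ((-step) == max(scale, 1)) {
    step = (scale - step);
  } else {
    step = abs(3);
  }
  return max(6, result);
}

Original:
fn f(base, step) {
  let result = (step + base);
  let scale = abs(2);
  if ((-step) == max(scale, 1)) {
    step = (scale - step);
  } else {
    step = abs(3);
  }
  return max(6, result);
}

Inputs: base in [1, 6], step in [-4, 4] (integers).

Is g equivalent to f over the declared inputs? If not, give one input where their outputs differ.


This is a faithful refactor — same computation, different form, but the computed results match everywhere.
Spot check at base=1, step=4 — f: result := 5 | scale := 2 | ((-step) == max(scale, 1)): false | step := 3 | result 6. g: result := 5 | scale := 2 | ((-step) == max(scale, 1)): false | step := 3 | result 6. Both give 6.
Sweeping the whole domain (54 inputs) finds no disagreement.
verdict: equivalent


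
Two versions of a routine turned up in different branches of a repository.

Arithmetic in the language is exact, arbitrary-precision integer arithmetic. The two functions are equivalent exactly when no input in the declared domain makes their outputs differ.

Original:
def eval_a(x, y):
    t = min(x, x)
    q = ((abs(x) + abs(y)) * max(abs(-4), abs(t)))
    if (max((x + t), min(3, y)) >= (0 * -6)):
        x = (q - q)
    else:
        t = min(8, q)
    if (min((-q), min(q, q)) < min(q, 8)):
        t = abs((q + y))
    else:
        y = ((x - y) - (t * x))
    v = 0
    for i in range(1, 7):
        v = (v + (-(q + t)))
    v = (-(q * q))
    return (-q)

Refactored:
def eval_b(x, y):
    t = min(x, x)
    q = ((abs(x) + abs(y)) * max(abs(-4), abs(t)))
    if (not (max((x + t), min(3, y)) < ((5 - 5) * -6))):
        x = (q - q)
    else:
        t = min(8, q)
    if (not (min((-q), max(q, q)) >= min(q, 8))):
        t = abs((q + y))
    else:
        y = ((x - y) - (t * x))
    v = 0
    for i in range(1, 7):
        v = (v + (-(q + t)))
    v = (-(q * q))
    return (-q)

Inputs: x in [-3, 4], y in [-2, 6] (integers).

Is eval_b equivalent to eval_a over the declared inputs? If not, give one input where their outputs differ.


Although `min(q, q)` became `max(q, q)`, no input in the stated domain can expose it.
As a probe, take x=1, y=0: eval_a runs t becomes 1; next q becomes 4; next (max((x + t), min(3, y)) >= (0 * -6)) evaluates to true; next x becomes 0; next (min((-q), min(q, q)) < min(q, 8)) evaluates to true; next t becomes 4; next v becomes 0; next at i=1:; next v becomes -8; next at i=2:; next v becomes -16; next at i=3:; next v becomes -24; next at i=4:; next v becomes -32; next at i=5:; next v becomes -40; next at i=6:; next v becomes -48; next v becomes -16; next final value -4; eval_b runs t becomes 1; next q becomes 4; next (not (max((x + t), min(3, y)) < ((5 - 5) * -6))) evaluates to true; next x becomes 0; next (not (min((-q), max(q, q)) >= min(q, 8))) evaluates to true; next t becomes 4; next v becomes 0; next at i=1:; next v becomes -8; next at i=2:; next v becomes -16; next at i=3:; next v becomes -24; next at i=4:; next v becomes -32; next at i=5:; next v becomes -40; next at i=6:; next v becomes -48; next v becomes -16; next final value -4; both end at -4.
Checked all 72 inputs in the declared domain: the outputs agree on every one.
verdict: equivalent


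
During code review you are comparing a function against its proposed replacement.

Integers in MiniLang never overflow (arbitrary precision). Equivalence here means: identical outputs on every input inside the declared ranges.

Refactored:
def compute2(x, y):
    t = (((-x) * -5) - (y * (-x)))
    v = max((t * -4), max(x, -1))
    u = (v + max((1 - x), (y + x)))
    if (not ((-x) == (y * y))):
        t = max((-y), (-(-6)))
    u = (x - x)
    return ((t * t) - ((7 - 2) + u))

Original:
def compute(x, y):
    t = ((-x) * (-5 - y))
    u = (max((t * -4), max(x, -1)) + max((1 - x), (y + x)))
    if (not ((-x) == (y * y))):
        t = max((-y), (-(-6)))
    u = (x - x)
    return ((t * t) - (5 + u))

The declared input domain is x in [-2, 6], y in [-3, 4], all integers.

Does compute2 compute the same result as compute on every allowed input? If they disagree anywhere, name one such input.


Differences: local variable names differ, plus arithmetic usage differs, plus statement counts differ, plus constant usage differs — yet all 72 inputs agree.
verdict: equivalent


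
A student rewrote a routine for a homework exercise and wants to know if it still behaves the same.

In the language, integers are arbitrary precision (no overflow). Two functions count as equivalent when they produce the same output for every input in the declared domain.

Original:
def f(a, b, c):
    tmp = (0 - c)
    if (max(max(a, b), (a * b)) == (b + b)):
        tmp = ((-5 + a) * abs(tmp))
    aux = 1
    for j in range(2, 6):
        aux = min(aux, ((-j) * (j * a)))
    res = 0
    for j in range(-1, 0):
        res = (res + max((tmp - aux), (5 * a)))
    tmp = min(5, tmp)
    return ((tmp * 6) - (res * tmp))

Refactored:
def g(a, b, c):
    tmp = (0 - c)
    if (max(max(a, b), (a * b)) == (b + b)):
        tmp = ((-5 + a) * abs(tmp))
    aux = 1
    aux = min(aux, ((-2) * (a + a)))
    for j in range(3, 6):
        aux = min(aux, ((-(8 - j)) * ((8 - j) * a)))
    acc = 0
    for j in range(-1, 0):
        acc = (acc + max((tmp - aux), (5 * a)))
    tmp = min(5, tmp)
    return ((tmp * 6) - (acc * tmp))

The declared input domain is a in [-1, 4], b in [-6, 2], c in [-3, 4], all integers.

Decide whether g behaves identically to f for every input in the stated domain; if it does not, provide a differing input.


The two versions differ — the changes include arithmetic usage differs, and statement counts differ, and constant usage differs, and min/max/abs usage differs, and local variable names differ, and loop structure differs.
Tracing a=2, b=-3, c=0: f: tmp := 0 | (max(max(a, b), (a * b)) == (b + b)): false | aux := 1 | iter j=2: | aux := -8 | iter j=3: | aux := -18 | iter j=4: | aux := -32 | iter j=5: | aux := -50 | res := 0 | iter j=-1: | res := 50 | tmp := 0 | result 0 | g: tmp := 0 | (max(max(a, b), (a * b)) == (b + b)): false | aux := 1 | aux := -8 | iter j=3: | aux := -50 | iter j=4: | aux := -50 | iter j=5: | aux := -50 | acc := 0 | iter j=-1: | acc := 50 | tmp := 0 | result 0 — matching result 0.
Sweeping the whole domain (432 inputs) finds no disagreement.
verdict: equivalent


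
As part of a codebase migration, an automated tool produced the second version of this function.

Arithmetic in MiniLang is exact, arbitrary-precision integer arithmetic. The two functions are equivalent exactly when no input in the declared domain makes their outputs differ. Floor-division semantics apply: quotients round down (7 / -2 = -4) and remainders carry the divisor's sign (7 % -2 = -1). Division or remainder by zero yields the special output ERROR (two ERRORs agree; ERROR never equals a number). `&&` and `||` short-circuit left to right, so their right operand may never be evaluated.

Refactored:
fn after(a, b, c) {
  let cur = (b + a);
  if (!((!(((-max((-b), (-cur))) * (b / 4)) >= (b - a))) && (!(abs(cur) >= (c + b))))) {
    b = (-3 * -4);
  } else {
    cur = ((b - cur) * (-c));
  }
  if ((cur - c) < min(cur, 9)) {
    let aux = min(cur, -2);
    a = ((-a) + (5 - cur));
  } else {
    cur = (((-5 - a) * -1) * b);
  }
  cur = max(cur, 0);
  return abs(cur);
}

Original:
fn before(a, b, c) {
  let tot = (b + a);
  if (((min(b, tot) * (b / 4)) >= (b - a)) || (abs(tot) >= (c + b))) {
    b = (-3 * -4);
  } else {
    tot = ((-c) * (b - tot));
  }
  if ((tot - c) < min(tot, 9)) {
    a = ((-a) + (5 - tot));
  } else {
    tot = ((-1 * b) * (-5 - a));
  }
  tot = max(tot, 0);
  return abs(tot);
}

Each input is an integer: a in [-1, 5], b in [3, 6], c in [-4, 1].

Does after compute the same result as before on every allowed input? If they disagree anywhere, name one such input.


The two are interchangeable: constant usage differs, statement counts differ, min/max/abs usage differs, boolean connective usage differs, local variable names differ, and every declared input agrees.
Spot check at a=3, b=4, c=-2 — before: tot=7, then (((min(b, tot) * (b / 4)) >= (b - a)) || (abs(tot) >= (c + b))) is true, then b=12, then ((tot - c) < min(tot, 9)) is false, then tot=96, then tot=96, then returns 96. after: cur=7, then (!((!(((-max((-b), (-cur))) * (b / 4)) >= (b - a))) && (!(abs(cur) >= (c + b))))) is true, then b=12, then ((cur - c) < min(cur, 9)) is false, then cur=96, then cur=96, then returns 96. Both give 96.
Checked all 168 inputs in the declared domain: the outputs agree on every one.
verdict: equivalent


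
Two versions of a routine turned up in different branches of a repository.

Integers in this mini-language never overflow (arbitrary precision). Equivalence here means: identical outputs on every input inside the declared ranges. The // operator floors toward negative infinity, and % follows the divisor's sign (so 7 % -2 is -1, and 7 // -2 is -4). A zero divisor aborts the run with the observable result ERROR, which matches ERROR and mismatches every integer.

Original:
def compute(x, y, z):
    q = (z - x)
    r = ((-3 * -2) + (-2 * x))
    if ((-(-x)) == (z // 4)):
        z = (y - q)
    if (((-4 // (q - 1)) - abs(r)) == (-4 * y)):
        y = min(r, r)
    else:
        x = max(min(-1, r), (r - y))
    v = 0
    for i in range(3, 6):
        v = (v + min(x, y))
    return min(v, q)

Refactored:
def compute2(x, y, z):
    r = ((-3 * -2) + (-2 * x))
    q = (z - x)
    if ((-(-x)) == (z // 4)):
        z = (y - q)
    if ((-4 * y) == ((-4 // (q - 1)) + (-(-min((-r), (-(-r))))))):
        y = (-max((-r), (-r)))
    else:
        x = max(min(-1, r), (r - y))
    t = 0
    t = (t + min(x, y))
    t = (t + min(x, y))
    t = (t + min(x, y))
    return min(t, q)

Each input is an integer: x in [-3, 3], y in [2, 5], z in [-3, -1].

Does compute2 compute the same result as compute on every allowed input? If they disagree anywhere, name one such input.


Equivalent — the differences include arithmetic usage differs; local variable names differ; statement counts differ; min/max/abs usage differs; loop structure differs, yet no declared input distinguishes the two.
As a probe, take x=3, y=2, z=-1: compute runs q becomes -4; next r becomes 0; next ((-(-x)) == (z // 4)) evaluates to false; next (((-4 // (q - 1)) - abs(r)) == (-4 * y)) evaluates to false; next x becomes -1; next v becomes 0; next at i=3:; next v becomes -1; next at i=4:; next v becomes -2; next at i=5:; next v becomes -3; next final value -4; compute2 runs r becomes 0; next q becomes -4; next ((-(-x)) == (z // 4)) evaluates to false; next ((-4 * y) == ((-4 // (q - 1)) + (-(-min((-r), (-(-r))))))) evaluates to false; next x becomes -1; next t becomes 0; next t becomes -1; next t becomes -2; next t becomes -3; next final value -4; both end at -4.
Every one of the 84 inputs gives matching results.
verdict: equivalent


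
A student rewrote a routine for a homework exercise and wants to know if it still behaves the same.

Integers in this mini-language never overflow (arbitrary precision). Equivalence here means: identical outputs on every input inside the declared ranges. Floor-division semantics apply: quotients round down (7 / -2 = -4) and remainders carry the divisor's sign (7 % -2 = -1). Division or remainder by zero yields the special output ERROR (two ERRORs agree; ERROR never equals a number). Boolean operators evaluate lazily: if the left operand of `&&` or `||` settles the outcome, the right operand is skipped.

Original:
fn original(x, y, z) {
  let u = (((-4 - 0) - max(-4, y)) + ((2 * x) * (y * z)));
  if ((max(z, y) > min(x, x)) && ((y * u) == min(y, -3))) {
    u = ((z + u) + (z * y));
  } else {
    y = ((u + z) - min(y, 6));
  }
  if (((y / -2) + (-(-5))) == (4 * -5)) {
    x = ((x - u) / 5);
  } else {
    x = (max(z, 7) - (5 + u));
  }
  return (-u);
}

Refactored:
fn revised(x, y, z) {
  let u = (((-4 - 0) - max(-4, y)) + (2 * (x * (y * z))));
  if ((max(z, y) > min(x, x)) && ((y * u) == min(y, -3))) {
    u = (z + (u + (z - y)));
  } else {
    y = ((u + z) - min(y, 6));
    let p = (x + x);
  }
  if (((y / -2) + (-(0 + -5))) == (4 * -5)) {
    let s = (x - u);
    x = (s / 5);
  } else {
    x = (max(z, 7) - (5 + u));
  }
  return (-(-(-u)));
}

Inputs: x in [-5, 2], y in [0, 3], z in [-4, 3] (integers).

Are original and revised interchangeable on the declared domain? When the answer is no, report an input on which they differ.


Evaluate both at x=-1, y=1, z=-1.
original: u := -3 | ((max(z, y) > min(x, x)) && ((y * u) == min(y, -3))): true | u := -5 | (((y / -2) + (-(-5))) == (4 * -5)): false | x := 7 | result 5
revised: u := -3 | ((max(z, y) > min(x, x)) && ((y * u) == min(y, -3))): true | u := -6 | (((y / -2) + (-(0 + -5))) == (4 * -5)): false | x := 8 | result 6
5 and 6 differ, so these are not the same function on this domain.
verdict: not equivalent; witness: x=-1, y=1, z=-1


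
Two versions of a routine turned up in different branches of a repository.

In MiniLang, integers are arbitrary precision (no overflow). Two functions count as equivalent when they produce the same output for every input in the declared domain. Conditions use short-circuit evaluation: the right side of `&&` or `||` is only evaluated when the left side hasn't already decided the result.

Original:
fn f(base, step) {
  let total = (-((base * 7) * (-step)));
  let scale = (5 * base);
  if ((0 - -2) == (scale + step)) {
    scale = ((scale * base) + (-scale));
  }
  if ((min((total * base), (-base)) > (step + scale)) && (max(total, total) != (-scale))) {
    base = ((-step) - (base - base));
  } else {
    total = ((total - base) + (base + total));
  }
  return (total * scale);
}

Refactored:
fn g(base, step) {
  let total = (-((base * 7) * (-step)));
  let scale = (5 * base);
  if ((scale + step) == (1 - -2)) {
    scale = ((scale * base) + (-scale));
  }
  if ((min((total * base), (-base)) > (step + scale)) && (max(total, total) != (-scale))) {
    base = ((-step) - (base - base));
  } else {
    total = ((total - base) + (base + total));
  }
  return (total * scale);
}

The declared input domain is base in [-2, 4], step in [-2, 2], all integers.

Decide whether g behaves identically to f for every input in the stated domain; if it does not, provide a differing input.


Input base=1, step=-2: -140 from f versus 0 from g.
verdict: not equivalent; witness: base=1, step=-2


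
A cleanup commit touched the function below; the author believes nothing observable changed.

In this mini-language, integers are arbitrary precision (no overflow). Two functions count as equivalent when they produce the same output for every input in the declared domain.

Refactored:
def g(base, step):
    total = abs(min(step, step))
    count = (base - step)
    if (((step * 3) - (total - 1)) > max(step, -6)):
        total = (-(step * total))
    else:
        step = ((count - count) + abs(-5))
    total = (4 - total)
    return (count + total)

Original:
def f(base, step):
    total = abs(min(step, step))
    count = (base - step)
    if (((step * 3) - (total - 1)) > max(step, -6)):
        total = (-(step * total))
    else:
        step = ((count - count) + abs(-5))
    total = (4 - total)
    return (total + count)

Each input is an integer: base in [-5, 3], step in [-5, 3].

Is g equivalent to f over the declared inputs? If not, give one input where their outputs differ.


Equivalent — the differences include same computation, different form, yet no declared input distinguishes the two.
Spot check at base=-2, step=0 — f: total=0, then count=-2, then (((step * 3) - (total - 1)) > max(step, -6)) is true, then total=0, then total=4, then returns 2. g: total=0, then count=-2, then (((step * 3) - (total - 1)) > max(step, -6)) is true, then total=0, then total=4, then returns 2. Both give 2.
Every one of the 81 inputs gives matching results.
verdict: equivalent


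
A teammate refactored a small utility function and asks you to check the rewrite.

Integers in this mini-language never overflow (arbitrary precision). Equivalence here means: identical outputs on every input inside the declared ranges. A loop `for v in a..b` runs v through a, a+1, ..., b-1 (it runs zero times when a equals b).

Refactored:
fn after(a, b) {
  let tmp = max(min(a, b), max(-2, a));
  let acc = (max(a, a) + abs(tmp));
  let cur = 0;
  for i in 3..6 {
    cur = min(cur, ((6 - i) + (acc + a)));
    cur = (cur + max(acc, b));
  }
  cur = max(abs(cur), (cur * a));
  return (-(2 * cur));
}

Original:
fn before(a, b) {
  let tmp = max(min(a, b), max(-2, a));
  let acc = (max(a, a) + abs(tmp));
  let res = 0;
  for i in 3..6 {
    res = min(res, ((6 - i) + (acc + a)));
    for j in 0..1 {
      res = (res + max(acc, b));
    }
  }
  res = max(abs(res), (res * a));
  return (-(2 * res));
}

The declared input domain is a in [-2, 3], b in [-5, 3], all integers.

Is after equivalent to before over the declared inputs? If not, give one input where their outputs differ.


Comparing the listings, the differences include: statement counts differ; local variable names differ; loop structure differs.
As a probe, take a=3, b=2: before runs tmp := 3 | acc := 6 | res := 0 | iter i=3: | res := 0 | iter j=0: | res := 6 | iter i=4: | res := 6 | iter j=0: | res := 12 | iter i=5: | res := 10 | iter j=0: | res := 16 | res := 48 | result -96; after runs tmp := 3 | acc := 6 | cur := 0 | iter i=3: | cur := 0 | cur := 6 | iter i=4: | cur := 6 | cur := 12 | iter i=5: | cur := 10 | cur := 16 | cur := 48 | result -96; both end at -96.
Every one of the 54 inputs gives matching results.
verdict: equivalent


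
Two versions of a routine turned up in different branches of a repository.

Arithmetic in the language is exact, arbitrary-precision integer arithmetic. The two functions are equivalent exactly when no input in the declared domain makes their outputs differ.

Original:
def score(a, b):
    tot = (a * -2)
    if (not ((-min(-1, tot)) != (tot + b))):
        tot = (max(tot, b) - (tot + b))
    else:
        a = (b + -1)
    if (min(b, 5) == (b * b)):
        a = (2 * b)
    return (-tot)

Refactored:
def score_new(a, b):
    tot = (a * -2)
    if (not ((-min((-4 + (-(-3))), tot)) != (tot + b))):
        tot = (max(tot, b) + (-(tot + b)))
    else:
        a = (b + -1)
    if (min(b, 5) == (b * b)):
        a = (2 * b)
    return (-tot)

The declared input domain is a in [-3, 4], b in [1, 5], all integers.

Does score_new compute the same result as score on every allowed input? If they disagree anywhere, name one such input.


Reading the diff, among the changes: constant usage differs, plus arithmetic usage differs.
One worked example (a=4, b=3) — score: tot becomes -8; next (not ((-min(-1, tot)) != (tot + b))) evaluates to false; next a becomes 2; next (min(b, 5) == (b * b)) evaluates to false; next final value 8; score_new: tot becomes -8; next (not ((-min((-4 + (-(-3))), tot)) != (tot + b))) evaluates to false; next a becomes 2; next (min(b, 5) == (b * b)) evaluates to false; next final value 8; agreement on 8.
Checked all 40 inputs in the declared domain: the outputs agree on every one.
verdict: equivalent


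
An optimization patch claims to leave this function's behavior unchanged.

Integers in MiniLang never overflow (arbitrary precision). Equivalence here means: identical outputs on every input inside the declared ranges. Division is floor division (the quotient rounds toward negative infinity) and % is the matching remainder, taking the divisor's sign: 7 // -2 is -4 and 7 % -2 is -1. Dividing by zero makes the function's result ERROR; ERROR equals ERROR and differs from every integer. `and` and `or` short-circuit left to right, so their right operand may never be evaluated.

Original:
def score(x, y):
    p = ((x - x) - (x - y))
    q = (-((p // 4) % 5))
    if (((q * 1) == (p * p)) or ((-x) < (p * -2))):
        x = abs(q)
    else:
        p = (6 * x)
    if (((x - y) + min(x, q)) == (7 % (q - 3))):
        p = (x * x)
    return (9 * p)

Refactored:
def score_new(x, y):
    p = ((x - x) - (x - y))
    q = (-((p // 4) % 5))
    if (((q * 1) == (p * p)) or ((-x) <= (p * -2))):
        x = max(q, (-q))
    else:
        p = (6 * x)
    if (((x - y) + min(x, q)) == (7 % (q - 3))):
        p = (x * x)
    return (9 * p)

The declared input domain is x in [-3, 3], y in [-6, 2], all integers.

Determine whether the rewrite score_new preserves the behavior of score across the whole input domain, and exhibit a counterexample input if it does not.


Evaluate both at x=-2, y=-3.
score: p := -1 | q := -4 | (((q * 1) == (p * p)) or ((-x) < (p * -2))): false | p := -12 | (((x - y) + min(x, q)) == (7 % (q - 3))): false | result -108
score_new: p := -1 | q := -4 | (((q * 1) == (p * p)) or ((-x) <= (p * -2))): true | x := 4 | (((x - y) + min(x, q)) == (7 % (q - 3))): false | result -9
-108 against -9: the behavior changed.
verdict: not equivalent; witness: x=-2, y=-3


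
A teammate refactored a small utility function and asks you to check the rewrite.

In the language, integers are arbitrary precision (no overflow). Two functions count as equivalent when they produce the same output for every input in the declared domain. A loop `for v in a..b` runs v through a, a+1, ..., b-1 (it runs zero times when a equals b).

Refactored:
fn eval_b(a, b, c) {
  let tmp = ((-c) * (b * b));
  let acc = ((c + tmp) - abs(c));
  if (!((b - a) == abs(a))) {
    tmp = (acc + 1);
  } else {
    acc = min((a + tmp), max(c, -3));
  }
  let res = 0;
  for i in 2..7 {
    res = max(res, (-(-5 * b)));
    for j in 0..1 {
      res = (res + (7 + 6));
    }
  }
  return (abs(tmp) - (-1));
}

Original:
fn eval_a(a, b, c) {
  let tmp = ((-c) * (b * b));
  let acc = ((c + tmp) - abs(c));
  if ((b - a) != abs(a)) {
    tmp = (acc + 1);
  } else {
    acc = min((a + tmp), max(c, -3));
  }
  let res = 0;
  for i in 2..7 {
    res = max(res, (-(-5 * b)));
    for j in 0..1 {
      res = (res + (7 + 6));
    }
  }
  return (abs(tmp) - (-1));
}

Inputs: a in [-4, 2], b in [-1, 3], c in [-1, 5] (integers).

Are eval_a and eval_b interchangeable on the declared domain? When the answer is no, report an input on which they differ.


The two are interchangeable: comparison usage differs, and boolean connective usage differs, and every declared input agrees.
Spot check at a=-4, b=1, c=5 — eval_a: tmp := -5 | acc := -5 | ((b - a) != abs(a)): true | tmp := -4 | res := 0 | iter i=2: | res := 5 | iter j=0: | res := 18 | iter i=3: | res := 18 | iter j=0: | res := 31 | iter i=4: | res := 31 | iter j=0: | res := 44 | iter i=5: | res := 44 | iter j=0: | res := 57 | iter i=6: | res := 57 | iter j=0: | res := 70 | result 5. eval_b: tmp := -5 | acc := -5 | (!((b - a) == abs(a))): true | tmp := -4 | res := 0 | iter i=2: | res := 5 | iter j=0: | res := 18 | iter i=3: | res := 18 | iter j=0: | res := 31 | iter i=4: | res := 31 | iter j=0: | res := 44 | iter i=5: | res := 44 | iter j=0: | res := 57 | iter i=6: | res := 57 | iter j=0: | res := 70 | result 5. Both give 5.
Checked all 245 inputs in the declared domain: the outputs agree on every one.
verdict: equivalent


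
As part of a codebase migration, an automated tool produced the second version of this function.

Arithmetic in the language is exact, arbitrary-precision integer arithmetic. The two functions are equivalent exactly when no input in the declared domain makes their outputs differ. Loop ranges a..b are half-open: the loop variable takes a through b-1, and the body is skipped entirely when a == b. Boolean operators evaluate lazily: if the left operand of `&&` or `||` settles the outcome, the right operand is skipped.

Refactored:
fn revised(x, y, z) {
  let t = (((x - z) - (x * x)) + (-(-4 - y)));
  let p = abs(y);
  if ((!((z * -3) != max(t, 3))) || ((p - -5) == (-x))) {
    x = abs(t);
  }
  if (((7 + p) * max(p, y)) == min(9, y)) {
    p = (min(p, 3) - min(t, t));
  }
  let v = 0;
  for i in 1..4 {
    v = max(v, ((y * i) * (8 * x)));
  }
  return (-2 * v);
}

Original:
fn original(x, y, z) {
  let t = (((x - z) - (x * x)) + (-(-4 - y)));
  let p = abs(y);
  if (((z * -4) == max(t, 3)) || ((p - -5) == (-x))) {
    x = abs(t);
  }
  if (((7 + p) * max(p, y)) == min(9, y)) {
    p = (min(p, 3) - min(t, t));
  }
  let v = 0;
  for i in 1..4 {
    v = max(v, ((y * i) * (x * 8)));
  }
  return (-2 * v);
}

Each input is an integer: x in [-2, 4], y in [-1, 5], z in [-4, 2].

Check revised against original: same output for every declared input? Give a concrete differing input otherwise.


Input x=-2, y=-1, z=-1: -96 from original versus 0 from revised.
verdict: not equivalent; witness: x=-2, y=-1, z=-1


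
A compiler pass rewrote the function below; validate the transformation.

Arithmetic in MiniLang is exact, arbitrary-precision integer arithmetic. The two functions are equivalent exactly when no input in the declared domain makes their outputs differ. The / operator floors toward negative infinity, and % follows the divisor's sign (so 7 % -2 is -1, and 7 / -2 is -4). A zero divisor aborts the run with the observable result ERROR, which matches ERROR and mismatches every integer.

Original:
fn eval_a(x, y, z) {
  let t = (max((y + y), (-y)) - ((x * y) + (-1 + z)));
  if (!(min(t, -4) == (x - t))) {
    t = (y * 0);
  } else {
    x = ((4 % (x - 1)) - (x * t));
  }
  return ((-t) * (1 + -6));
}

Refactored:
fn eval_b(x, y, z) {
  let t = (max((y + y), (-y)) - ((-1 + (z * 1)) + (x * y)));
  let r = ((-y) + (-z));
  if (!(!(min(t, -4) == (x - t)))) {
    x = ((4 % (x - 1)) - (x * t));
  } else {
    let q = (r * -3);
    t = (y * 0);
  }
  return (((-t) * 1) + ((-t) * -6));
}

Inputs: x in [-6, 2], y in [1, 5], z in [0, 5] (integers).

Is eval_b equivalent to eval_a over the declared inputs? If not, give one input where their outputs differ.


Reading the diff, among the changes: statement counts differ; and constant usage differs; and arithmetic usage differs; and boolean connective usage differs; and local variable names differ.
As a probe, take x=2, y=1, z=2: eval_a runs t=-1, then (!(min(t, -4) == (x - t))) is true, then t=0, then returns 0; eval_b runs t=-1, then r=-3, then (!(!(min(t, -4) == (x - t)))) is false, then q=9, then t=0, then returns 0; both end at 0.
Sweeping the whole domain (270 inputs) finds no disagreement.
verdict: equivalent


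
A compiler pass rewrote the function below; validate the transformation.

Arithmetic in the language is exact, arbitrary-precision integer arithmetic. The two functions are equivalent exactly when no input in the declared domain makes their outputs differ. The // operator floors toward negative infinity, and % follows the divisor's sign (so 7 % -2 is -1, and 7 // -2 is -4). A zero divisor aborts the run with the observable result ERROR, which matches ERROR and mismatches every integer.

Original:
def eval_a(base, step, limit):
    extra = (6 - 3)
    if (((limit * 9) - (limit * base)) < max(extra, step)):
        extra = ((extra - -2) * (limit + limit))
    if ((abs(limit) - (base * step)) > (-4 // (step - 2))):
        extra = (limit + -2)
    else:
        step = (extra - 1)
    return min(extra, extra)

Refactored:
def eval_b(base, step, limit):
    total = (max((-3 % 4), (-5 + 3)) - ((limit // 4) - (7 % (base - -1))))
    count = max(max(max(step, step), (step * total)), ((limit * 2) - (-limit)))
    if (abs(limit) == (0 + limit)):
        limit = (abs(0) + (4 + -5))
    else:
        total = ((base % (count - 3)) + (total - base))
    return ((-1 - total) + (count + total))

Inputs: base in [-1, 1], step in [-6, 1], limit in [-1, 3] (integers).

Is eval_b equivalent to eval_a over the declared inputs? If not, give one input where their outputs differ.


base=-1, step=-6, limit=-1 yields -10 from eval_a but ERROR from eval_b.
verdict: not equivalent; witness: base=-1, step=-6, limit=-1


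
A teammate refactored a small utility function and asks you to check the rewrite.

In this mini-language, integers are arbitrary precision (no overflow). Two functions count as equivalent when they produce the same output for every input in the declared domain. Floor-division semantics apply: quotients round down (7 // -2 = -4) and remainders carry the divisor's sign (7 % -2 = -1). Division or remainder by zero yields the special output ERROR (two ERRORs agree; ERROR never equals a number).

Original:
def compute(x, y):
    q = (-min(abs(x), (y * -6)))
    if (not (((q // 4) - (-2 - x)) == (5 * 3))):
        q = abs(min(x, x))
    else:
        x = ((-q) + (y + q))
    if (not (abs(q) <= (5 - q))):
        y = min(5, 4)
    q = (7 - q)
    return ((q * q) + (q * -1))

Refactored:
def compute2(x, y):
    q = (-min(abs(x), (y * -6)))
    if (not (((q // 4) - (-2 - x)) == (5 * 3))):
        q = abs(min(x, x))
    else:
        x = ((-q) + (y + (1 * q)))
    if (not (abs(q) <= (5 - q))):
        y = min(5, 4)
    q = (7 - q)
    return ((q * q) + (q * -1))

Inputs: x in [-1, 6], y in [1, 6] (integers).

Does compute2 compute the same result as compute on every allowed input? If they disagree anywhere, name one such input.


Equivalent — the differences include arithmetic usage differs; also constant usage differs, yet no declared input distinguishes the two.
As a probe, take x=-1, y=2: compute runs q=12, then (not (((q // 4) - (-2 - x)) == (5 * 3))) is true, then q=1, then (not (abs(q) <= (5 - q))) is false, then q=6, then returns 30; compute2 runs q=12, then (not (((q // 4) - (-2 - x)) == (5 * 3))) is true, then q=1, then (not (abs(q) <= (5 - q))) is false, then q=6, then returns 30; both end at 30.
Checked all 48 inputs in the declared domain: the outputs agree on every one.
verdict: equivalent
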